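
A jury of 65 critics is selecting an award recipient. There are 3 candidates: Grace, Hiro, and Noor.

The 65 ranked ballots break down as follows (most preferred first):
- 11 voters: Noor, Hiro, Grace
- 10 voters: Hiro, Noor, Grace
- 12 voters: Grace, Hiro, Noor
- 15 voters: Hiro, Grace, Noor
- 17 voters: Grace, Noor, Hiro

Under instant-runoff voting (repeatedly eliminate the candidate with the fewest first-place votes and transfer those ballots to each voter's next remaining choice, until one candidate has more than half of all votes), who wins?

Hiro

Round 1: Grace 29, Hiro 25, Noor 11. Noor eliminated.
Round 2: Grace 29, Hiro 36. Hiro has a majority (≥33).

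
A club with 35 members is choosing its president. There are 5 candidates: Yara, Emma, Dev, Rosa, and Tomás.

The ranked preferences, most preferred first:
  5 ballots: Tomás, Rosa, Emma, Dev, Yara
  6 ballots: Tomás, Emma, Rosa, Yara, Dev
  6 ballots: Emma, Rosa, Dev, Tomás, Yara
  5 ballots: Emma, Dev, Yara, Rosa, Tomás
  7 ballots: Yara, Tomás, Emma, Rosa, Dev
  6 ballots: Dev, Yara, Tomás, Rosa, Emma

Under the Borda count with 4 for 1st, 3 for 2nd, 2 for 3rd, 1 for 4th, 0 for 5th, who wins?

Emma

Yara: 5×0 + 6×1 + 6×0 + 5×2 + 7×4 + 6×3 = 62
Emma: 5×2 + 6×3 + 6×4 + 5×4 + 7×2 + 6×0 = 86
Dev: 5×1 + 6×0 + 6×2 + 5×3 + 7×0 + 6×4 = 56
Rosa: 5×3 + 6×2 + 6×3 + 5×1 + 7×1 + 6×1 = 63
Tomás: 5×4 + 6×4 + 6×1 + 5×0 + 7×3 + 6×2 = 83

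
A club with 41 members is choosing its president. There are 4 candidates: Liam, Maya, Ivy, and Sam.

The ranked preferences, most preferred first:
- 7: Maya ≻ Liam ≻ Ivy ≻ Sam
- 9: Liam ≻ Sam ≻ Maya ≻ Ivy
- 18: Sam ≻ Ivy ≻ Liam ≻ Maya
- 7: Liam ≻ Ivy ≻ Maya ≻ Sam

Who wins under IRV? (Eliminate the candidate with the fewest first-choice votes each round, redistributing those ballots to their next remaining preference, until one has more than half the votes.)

Liam

Round 1: Liam 16, Maya 7, Ivy 0, Sam 18. Ivy eliminated.
Round 2: Liam 16, Maya 7, Sam 18. Maya eliminated.
Round 3: Liam 23, Sam 18. Liam has a majority (≥21).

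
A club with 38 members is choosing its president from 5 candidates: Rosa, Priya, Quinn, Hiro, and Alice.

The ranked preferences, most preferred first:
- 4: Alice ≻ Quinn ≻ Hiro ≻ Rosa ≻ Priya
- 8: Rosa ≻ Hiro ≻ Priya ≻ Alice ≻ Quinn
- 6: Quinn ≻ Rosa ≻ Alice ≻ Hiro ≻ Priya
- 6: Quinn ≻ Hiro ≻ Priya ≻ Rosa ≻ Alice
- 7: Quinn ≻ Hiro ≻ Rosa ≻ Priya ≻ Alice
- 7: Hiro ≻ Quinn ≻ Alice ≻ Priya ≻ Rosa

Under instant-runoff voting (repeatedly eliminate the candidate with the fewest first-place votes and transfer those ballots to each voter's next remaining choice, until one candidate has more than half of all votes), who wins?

Round 1: Rosa 8, Priya 0, Quinn 19, Hiro 7, Alice 4. Priya eliminated.
Round 2: Rosa 8, Quinn 19, Hiro 7, Alice 4. Alice eliminated.
Round 3: Rosa 8, Quinn 23, Hiro 7. Quinn has a majority (≥20).

Quinn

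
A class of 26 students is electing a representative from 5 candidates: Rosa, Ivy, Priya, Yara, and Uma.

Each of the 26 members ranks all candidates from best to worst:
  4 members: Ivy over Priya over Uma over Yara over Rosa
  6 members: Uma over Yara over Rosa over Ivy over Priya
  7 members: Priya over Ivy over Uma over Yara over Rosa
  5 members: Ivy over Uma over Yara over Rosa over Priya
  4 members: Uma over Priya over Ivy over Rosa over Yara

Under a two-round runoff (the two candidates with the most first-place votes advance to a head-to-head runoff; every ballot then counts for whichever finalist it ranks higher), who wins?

Ivy

Round 1 first-place votes: Rosa 0, Ivy 9, Priya 7, Yara 0, Uma 10. Uma and Ivy advance.
Runoff: Uma is ranked above Ivy on 10 ballots, Ivy above Uma on 16.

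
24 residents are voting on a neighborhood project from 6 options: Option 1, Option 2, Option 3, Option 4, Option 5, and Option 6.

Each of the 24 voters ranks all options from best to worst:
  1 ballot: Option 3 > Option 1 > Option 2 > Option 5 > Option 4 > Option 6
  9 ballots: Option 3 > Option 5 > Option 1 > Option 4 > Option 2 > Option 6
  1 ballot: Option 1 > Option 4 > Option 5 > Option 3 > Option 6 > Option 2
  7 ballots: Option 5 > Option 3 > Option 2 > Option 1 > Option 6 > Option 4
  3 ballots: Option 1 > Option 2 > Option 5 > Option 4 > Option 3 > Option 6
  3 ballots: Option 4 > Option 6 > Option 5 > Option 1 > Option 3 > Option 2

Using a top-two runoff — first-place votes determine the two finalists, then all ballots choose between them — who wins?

Round 1 first-place votes: Option 1 4, Option 2 0, Option 3 10, Option 4 3, Option 5 7, Option 6 0. Option 3 and Option 5 advance.
Runoff: Option 3 is ranked above Option 5 on 10 ballots, Option 5 above Option 3 on 14.

Option 5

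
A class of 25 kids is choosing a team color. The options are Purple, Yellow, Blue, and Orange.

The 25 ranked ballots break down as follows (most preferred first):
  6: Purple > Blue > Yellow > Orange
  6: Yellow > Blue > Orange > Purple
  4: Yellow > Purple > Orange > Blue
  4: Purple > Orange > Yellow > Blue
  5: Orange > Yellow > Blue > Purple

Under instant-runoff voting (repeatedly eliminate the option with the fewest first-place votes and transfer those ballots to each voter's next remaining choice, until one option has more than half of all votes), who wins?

Yellow

Round 1: Purple 10, Yellow 10, Blue 0, Orange 5. Blue eliminated.
Round 2: Purple 10, Yellow 10, Orange 5. Orange eliminated.
Round 3: Purple 10, Yellow 15. Yellow has a majority (≥13).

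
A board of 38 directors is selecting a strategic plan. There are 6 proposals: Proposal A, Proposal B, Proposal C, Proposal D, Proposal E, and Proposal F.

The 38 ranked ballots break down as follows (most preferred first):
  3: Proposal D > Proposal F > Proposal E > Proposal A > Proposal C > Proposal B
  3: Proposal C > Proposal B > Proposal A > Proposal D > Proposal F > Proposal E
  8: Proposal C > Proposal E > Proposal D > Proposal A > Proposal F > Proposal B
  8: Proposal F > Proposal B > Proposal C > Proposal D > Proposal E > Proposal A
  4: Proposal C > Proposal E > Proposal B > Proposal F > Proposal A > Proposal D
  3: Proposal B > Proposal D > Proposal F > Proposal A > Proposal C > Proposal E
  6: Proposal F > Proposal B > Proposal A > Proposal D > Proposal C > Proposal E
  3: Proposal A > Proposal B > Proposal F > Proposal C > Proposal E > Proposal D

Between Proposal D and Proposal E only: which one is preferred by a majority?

Proposal D

Proposal D is ranked above Proposal E on 23 ballots; Proposal E above Proposal D on 15.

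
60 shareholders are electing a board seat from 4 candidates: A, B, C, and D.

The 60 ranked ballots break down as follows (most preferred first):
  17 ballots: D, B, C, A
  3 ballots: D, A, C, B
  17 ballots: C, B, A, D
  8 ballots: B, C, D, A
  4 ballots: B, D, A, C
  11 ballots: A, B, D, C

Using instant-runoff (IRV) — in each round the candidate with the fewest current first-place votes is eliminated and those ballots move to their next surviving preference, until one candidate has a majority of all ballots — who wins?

B

Round 1: A 11, B 12, C 17, D 20. A eliminated.
Round 2: B 23, C 17, D 20. C eliminated.
Round 3: B 40, D 20. B has a majority (≥31).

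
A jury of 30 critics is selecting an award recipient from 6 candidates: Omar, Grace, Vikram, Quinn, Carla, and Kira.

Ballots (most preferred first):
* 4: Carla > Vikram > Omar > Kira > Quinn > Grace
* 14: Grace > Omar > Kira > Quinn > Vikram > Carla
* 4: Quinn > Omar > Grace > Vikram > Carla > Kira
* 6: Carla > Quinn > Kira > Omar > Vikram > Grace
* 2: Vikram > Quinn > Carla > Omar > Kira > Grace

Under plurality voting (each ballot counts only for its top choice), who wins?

Grace

First-place votes: Omar 0, Grace 14, Vikram 2, Quinn 4, Carla 10, Kira 0.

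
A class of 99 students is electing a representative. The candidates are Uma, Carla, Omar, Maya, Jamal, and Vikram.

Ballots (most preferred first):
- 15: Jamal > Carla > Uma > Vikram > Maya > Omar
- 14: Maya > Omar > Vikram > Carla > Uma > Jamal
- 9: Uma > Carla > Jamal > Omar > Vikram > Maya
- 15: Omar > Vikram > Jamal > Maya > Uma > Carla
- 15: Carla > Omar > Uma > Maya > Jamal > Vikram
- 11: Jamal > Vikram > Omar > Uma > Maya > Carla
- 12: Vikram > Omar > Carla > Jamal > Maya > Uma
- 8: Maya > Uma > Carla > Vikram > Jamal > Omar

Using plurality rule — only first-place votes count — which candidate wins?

First-place votes: Uma 9, Carla 15, Omar 15, Maya 22, Jamal 26, Vikram 12.

Jamal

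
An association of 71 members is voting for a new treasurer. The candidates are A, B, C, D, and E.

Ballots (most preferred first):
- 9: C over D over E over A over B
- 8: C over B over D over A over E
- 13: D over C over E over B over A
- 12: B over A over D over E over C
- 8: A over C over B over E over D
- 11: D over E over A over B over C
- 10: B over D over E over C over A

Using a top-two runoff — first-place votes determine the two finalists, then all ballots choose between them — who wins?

B

Round 1 first-place votes: A 8, B 22, C 17, D 24, E 0. D and B advance.
Runoff: D is ranked above B on 33 ballots, B above D on 38.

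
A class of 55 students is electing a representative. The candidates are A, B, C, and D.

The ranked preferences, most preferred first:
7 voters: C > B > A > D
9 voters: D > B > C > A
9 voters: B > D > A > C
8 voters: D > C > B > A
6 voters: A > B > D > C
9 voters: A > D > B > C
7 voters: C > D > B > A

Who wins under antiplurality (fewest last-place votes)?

Last-place votes: A 24, B 0, C 24, D 7.

B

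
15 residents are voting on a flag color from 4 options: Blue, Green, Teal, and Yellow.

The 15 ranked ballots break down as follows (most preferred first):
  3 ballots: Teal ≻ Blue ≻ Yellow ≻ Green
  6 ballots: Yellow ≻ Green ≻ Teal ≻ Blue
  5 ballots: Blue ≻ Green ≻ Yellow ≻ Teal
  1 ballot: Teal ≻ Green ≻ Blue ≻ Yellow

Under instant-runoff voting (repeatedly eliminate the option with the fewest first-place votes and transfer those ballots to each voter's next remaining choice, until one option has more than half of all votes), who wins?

Blue

Round 1: Blue 5, Green 0, Teal 4, Yellow 6. Green eliminated.
Round 2: Blue 5, Teal 4, Yellow 6. Teal eliminated.
Round 3: Blue 9, Yellow 6. Blue has a majority (≥8).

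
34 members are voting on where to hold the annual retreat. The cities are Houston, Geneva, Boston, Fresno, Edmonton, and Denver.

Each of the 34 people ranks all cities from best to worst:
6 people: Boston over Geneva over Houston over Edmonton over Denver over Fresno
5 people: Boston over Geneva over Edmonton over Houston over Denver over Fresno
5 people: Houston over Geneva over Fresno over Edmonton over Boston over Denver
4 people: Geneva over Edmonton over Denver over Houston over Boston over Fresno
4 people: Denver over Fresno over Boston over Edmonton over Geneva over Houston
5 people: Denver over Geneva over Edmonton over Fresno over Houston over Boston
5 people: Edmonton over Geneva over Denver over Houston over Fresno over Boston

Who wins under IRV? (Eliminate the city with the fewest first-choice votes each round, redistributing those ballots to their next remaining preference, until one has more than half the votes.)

Edmonton

Round 1: Houston 5, Geneva 4, Boston 11, Fresno 0, Edmonton 5, Denver 9. Fresno eliminated.
Round 2: Houston 5, Geneva 4, Boston 11, Edmonton 5, Denver 9. Geneva eliminated.
Round 3: Houston 5, Boston 11, Edmonton 9, Denver 9. Houston eliminated.
Round 4: Boston 11, Edmonton 14, Denver 9. Denver eliminated.
Round 5: Boston 15, Edmonton 19. Edmonton has a majority (≥18).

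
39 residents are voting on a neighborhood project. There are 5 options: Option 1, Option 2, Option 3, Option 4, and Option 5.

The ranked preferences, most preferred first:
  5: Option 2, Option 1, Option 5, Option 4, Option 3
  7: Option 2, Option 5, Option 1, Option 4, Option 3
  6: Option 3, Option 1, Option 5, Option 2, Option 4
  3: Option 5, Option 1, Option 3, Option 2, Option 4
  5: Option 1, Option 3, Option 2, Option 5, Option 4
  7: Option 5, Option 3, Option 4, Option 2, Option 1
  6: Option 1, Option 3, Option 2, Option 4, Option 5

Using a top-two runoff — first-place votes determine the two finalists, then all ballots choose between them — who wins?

Round 1 first-place votes: Option 1 11, Option 2 12, Option 3 6, Option 4 0, Option 5 10. Option 2 and Option 1 advance.
Runoff: Option 2 is ranked above Option 1 on 19 ballots, Option 1 above Option 2 on 20.

Option 1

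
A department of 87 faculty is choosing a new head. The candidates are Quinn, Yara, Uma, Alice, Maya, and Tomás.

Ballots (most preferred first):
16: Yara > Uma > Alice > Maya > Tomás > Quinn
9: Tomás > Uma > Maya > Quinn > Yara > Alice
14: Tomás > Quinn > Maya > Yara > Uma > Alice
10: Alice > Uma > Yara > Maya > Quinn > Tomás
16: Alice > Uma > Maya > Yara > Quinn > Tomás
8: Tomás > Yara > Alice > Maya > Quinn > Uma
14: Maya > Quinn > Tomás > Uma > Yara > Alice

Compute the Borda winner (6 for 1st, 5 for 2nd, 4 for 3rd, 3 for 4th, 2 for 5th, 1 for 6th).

Maya

Quinn: 16×1 + 9×3 + 14×5 + 10×2 + 16×2 + 8×2 + 14×5 = 251
Yara: 16×6 + 9×2 + 14×3 + 10×4 + 16×3 + 8×5 + 14×2 = 312
Uma: 16×5 + 9×5 + 14×2 + 10×5 + 16×5 + 8×1 + 14×3 = 333
Alice: 16×4 + 9×1 + 14×1 + 10×6 + 16×6 + 8×4 + 14×1 = 289
Maya: 16×3 + 9×4 + 14×4 + 10×3 + 16×4 + 8×3 + 14×6 = 342
Tomás: 16×2 + 9×6 + 14×6 + 10×1 + 16×1 + 8×6 + 14×4 = 300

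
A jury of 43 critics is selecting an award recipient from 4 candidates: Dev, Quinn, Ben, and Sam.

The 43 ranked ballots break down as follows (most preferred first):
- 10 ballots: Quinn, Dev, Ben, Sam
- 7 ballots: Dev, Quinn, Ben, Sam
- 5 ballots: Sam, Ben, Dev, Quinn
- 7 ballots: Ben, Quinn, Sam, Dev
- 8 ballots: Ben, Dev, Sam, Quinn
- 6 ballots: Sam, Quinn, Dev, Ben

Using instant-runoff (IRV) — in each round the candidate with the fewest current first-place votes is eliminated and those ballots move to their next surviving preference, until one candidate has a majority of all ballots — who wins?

Round 1: Dev 7, Quinn 10, Ben 15, Sam 11. Dev eliminated.
Round 2: Quinn 17, Ben 15, Sam 11. Sam eliminated.
Round 3: Quinn 23, Ben 20. Quinn has a majority (≥22).

Quinn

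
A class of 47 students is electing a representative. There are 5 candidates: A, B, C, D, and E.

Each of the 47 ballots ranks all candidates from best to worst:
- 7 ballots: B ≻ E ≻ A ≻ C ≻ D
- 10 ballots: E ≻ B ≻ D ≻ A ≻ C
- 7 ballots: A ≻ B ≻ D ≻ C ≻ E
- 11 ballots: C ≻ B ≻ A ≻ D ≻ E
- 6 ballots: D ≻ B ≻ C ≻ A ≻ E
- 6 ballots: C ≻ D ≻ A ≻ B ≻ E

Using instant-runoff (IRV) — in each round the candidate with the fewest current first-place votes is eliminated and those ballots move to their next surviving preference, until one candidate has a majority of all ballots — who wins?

B

Round 1: A 7, B 7, C 17, D 6, E 10. D eliminated.
Round 2: A 7, B 13, C 17, E 10. A eliminated.
Round 3: B 20, C 17, E 10. E eliminated.
Round 4: B 30, C 17. B has a majority (≥24).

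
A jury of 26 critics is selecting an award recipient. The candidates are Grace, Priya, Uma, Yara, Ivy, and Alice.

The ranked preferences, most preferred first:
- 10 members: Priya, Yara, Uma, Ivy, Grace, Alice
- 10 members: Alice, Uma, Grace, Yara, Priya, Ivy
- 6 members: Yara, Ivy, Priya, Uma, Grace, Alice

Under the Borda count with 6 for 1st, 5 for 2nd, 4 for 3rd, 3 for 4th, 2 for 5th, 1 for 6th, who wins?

Grace: 10×2 + 10×4 + 6×2 = 72
Priya: 10×6 + 10×2 + 6×4 = 104
Uma: 10×4 + 10×5 + 6×3 = 108
Yara: 10×5 + 10×3 + 6×6 = 116
Ivy: 10×3 + 10×1 + 6×5 = 70
Alice: 10×1 + 10×6 + 6×1 = 76

Yara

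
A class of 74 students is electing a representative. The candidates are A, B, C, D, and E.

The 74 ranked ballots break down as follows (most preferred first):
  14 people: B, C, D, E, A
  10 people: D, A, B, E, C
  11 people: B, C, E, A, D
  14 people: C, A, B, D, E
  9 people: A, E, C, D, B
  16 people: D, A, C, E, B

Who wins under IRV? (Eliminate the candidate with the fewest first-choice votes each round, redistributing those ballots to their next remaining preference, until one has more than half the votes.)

Round 1: A 9, B 25, C 14, D 26, E 0. E eliminated.
Round 2: A 9, B 25, C 14, D 26. A eliminated.
Round 3: B 25, C 23, D 26. C eliminated.
Round 4: B 39, D 35. B has a majority (≥38).

B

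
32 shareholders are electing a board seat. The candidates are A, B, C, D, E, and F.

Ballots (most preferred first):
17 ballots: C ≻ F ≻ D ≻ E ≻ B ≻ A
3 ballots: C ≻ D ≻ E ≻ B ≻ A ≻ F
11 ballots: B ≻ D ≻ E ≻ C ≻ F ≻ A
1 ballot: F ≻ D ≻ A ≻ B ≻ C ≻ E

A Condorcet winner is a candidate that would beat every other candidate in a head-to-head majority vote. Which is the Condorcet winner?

C vs A: 31–1
C vs B: 20–12
C vs D: 20–12
C vs E: 21–11
C vs F: 31–1
C beats every other candidate.

C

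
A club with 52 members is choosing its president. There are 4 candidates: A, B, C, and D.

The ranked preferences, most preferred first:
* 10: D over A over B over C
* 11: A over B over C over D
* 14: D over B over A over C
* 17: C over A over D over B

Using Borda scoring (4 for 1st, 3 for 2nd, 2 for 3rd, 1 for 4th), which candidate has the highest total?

A

A: 10×3 + 11×4 + 14×2 + 17×3 = 153
B: 10×2 + 11×3 + 14×3 + 17×1 = 112
C: 10×1 + 11×2 + 14×1 + 17×4 = 114
D: 10×4 + 11×1 + 14×4 + 17×2 = 141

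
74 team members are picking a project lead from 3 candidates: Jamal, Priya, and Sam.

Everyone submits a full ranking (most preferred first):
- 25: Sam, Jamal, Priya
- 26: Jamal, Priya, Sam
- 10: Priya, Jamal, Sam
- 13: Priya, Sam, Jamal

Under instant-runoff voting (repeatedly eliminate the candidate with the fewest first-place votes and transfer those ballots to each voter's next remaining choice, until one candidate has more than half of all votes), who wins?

Round 1: Jamal 26, Priya 23, Sam 25. Priya eliminated.
Round 2: Jamal 36, Sam 38. Sam has a majority (≥38).

Sam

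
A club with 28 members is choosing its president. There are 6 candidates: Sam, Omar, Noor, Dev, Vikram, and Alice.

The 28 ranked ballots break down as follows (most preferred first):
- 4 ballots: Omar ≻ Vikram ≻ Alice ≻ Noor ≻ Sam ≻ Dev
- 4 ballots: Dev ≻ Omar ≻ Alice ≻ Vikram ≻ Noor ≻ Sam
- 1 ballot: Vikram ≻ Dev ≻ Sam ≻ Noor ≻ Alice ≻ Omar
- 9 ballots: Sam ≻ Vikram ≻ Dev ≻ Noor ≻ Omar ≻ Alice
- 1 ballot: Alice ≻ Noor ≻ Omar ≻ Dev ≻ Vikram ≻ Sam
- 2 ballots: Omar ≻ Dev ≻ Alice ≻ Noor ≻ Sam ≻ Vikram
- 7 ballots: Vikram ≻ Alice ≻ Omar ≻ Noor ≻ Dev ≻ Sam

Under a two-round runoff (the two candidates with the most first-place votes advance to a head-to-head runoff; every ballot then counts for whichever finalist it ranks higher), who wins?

Vikram

Round 1 first-place votes: Sam 9, Omar 6, Noor 0, Dev 4, Vikram 8, Alice 1. Sam and Vikram advance.
Runoff: Sam is ranked above Vikram on 11 ballots, Vikram above Sam on 17.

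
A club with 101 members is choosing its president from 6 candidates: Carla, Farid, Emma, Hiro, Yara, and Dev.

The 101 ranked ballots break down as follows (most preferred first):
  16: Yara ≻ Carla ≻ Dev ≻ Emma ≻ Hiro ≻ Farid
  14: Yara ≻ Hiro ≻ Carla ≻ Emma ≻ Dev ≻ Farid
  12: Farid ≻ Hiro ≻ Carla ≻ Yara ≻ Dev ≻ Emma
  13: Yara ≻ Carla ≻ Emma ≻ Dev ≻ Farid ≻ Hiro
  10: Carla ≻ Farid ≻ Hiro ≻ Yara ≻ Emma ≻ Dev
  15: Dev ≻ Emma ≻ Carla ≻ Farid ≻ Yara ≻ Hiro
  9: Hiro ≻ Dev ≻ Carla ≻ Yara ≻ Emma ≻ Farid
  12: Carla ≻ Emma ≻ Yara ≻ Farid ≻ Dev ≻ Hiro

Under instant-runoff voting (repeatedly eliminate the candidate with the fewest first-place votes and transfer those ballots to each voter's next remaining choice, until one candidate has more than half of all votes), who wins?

Round 1: Carla 22, Farid 12, Emma 0, Hiro 9, Yara 43, Dev 15. Emma eliminated.
Round 2: Carla 22, Farid 12, Hiro 9, Yara 43, Dev 15. Hiro eliminated.
Round 3: Carla 22, Farid 12, Yara 43, Dev 24. Farid eliminated.
Round 4: Carla 34, Yara 43, Dev 24. Dev eliminated.
Round 5: Carla 58, Yara 43. Carla has a majority (≥51).

Carla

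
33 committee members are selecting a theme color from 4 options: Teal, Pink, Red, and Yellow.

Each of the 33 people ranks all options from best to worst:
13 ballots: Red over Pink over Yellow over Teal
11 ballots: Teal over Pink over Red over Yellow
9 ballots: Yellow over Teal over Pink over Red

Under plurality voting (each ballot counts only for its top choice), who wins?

Red

First-place votes: Teal 11, Pink 0, Red 13, Yellow 9.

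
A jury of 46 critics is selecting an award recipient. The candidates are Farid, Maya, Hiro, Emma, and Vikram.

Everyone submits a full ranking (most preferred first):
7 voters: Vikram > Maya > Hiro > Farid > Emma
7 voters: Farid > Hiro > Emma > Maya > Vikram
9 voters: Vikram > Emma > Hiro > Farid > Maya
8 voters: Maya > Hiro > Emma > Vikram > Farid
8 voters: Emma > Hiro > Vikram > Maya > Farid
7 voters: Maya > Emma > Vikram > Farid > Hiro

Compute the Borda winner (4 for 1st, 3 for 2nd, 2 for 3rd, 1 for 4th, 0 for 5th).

Farid: 7×1 + 7×4 + 9×1 + 8×0 + 8×0 + 7×1 = 51
Maya: 7×3 + 7×1 + 9×0 + 8×4 + 8×1 + 7×4 = 96
Hiro: 7×2 + 7×3 + 9×2 + 8×3 + 8×3 + 7×0 = 101
Emma: 7×0 + 7×2 + 9×3 + 8×2 + 8×4 + 7×3 = 110
Vikram: 7×4 + 7×0 + 9×4 + 8×1 + 8×2 + 7×2 = 102

Emma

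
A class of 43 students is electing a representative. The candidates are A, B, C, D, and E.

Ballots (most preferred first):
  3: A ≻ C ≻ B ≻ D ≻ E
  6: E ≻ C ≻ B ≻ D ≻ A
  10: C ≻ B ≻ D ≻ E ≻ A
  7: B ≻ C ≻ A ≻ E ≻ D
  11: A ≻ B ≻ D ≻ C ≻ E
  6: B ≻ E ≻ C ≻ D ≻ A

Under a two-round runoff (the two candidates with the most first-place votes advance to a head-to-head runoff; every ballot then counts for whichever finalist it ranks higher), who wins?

Round 1 first-place votes: A 14, B 13, C 10, D 0, E 6. A and B advance.
Runoff: A is ranked above B on 14 ballots, B above A on 29.

B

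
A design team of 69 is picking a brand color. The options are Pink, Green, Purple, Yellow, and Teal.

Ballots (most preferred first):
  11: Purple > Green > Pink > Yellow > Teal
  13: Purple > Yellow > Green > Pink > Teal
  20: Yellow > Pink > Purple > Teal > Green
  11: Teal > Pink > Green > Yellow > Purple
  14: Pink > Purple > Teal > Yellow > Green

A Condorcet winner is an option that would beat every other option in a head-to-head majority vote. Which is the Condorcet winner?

Pink vs Green: 45–24
Pink vs Purple: 45–24
Pink vs Yellow: 36–33
Pink vs Teal: 58–11
Pink beats every other option.

Pink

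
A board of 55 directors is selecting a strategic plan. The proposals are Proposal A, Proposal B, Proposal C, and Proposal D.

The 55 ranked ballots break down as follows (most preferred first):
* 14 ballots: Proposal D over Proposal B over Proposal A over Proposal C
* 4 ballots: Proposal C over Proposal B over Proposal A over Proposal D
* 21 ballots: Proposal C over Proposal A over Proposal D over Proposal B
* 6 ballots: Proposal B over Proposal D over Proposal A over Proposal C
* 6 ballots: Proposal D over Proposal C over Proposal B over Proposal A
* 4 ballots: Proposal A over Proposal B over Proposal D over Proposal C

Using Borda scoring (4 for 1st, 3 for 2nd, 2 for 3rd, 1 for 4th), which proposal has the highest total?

Proposal A: 14×2 + 4×2 + 21×3 + 6×2 + 6×1 + 4×4 = 133
Proposal B: 14×3 + 4×3 + 21×1 + 6×4 + 6×2 + 4×3 = 123
Proposal C: 14×1 + 4×4 + 21×4 + 6×1 + 6×3 + 4×1 = 142
Proposal D: 14×4 + 4×1 + 21×2 + 6×3 + 6×4 + 4×2 = 152

Proposal D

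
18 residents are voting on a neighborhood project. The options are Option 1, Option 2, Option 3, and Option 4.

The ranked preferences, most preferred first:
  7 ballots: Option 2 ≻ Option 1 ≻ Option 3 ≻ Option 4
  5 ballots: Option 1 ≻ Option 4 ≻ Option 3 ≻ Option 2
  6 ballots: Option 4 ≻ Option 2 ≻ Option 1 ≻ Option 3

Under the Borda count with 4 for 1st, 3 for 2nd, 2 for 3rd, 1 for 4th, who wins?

Option 1: 7×3 + 5×4 + 6×2 = 53
Option 2: 7×4 + 5×1 + 6×3 = 51
Option 3: 7×2 + 5×2 + 6×1 = 30
Option 4: 7×1 + 5×3 + 6×4 = 46

Option 1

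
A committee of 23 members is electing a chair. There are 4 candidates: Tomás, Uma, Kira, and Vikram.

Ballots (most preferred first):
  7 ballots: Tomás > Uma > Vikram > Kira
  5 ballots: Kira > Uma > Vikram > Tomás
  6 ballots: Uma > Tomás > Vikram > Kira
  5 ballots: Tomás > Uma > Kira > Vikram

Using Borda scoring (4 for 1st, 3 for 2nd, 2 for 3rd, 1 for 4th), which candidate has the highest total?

Tomás: 7×4 + 5×1 + 6×3 + 5×4 = 71
Uma: 7×3 + 5×3 + 6×4 + 5×3 = 75
Kira: 7×1 + 5×4 + 6×1 + 5×2 = 43
Vikram: 7×2 + 5×2 + 6×2 + 5×1 = 41

Uma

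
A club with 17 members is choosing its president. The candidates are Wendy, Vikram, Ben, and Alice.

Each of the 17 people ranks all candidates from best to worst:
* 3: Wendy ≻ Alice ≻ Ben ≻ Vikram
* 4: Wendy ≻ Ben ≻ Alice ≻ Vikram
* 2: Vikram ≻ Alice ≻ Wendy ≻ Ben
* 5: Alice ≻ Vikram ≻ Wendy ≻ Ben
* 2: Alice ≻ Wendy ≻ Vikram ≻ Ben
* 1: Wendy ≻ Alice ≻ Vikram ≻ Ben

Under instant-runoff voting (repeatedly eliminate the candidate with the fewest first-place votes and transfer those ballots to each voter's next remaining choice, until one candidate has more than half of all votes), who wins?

Alice

Round 1: Wendy 8, Vikram 2, Ben 0, Alice 7. Ben eliminated.
Round 2: Wendy 8, Vikram 2, Alice 7. Vikram eliminated.
Round 3: Wendy 8, Alice 9. Alice has a majority (≥9).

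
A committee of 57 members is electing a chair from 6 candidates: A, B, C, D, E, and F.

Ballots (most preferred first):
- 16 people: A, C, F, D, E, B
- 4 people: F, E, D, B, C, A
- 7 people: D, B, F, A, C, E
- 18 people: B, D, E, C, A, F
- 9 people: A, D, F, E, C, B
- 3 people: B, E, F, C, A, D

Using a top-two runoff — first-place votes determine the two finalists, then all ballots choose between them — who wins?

B

Round 1 first-place votes: A 25, B 21, C 0, D 7, E 0, F 4. A and B advance.
Runoff: A is ranked above B on 25 ballots, B above A on 32.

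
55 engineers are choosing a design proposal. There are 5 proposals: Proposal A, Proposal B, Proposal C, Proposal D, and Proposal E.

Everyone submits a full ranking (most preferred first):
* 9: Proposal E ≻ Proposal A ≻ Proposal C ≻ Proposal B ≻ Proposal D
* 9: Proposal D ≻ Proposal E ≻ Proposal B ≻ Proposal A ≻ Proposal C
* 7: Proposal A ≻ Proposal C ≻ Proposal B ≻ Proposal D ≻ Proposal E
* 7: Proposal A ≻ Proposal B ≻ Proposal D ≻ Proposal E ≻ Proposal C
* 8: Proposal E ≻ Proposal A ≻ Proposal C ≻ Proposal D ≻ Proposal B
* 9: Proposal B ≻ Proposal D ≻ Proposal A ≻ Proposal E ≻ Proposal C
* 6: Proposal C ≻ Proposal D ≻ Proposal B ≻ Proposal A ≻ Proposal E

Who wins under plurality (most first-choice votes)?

Proposal E

First-place votes: Proposal A 14, Proposal B 9, Proposal C 6, Proposal D 9, Proposal E 17.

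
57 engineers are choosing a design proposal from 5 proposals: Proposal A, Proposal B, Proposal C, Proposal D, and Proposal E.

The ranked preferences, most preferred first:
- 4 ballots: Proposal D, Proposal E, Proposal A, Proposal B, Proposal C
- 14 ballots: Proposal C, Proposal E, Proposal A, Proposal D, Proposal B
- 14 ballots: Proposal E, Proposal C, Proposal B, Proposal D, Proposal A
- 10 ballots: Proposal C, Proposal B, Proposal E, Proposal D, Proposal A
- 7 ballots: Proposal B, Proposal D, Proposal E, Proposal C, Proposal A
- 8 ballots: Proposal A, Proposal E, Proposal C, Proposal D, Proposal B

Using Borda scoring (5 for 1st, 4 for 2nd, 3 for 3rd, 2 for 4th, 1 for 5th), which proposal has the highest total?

Proposal E

Proposal A: 4×3 + 14×3 + 14×1 + 10×1 + 7×1 + 8×5 = 125
Proposal B: 4×2 + 14×1 + 14×3 + 10×4 + 7×5 + 8×1 = 147
Proposal C: 4×1 + 14×5 + 14×4 + 10×5 + 7×2 + 8×3 = 218
Proposal D: 4×5 + 14×2 + 14×2 + 10×2 + 7×4 + 8×2 = 140
Proposal E: 4×4 + 14×4 + 14×5 + 10×3 + 7×3 + 8×4 = 225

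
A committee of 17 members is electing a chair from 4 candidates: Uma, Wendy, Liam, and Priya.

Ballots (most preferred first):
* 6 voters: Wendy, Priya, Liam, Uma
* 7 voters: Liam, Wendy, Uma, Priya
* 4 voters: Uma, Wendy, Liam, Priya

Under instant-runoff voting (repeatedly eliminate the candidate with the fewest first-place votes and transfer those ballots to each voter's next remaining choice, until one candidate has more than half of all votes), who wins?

Wendy

Round 1: Uma 4, Wendy 6, Liam 7, Priya 0. Priya eliminated.
Round 2: Uma 4, Wendy 6, Liam 7. Uma eliminated.
Round 3: Wendy 10, Liam 7. Wendy has a majority (≥9).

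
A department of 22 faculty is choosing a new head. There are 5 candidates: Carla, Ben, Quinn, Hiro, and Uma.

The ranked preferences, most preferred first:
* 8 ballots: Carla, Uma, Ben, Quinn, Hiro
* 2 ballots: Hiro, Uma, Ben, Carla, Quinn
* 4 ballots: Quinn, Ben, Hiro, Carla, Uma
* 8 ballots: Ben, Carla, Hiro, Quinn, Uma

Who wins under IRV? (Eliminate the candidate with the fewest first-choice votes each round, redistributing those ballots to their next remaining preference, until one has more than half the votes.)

Round 1: Carla 8, Ben 8, Quinn 4, Hiro 2, Uma 0. Uma eliminated.
Round 2: Carla 8, Ben 8, Quinn 4, Hiro 2. Hiro eliminated.
Round 3: Carla 8, Ben 10, Quinn 4. Quinn eliminated.
Round 4: Carla 8, Ben 14. Ben has a majority (≥12).

Ben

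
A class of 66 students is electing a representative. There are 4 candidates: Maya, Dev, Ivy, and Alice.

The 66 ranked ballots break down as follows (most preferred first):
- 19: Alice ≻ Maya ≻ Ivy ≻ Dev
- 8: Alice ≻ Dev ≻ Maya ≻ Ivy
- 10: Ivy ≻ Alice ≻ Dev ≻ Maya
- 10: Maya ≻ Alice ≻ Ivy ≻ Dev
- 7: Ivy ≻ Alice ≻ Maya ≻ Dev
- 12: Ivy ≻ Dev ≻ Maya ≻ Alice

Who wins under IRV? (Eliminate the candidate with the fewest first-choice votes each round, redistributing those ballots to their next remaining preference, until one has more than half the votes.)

Alice

Round 1: Maya 10, Dev 0, Ivy 29, Alice 27. Dev eliminated.
Round 2: Maya 10, Ivy 29, Alice 27. Maya eliminated.
Round 3: Ivy 29, Alice 37. Alice has a majority (≥34).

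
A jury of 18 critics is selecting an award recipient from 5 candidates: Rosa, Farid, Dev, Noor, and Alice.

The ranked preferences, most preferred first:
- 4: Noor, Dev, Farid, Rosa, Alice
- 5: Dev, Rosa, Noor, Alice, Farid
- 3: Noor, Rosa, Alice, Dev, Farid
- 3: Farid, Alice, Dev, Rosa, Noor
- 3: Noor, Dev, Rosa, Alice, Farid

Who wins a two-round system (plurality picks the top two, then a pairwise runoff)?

Round 1 first-place votes: Rosa 0, Farid 3, Dev 5, Noor 10, Alice 0. Noor and Dev advance.
Runoff: Noor is ranked above Dev on 10 ballots, Dev above Noor on 8.

Noor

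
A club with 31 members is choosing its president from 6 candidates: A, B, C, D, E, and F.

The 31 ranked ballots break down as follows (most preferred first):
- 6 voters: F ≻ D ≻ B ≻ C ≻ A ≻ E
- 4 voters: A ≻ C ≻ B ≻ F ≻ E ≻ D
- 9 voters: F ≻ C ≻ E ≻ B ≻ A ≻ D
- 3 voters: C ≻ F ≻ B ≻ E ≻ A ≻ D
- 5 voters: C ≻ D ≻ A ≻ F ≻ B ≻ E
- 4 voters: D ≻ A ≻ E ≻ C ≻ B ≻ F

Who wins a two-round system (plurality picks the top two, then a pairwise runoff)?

Round 1 first-place votes: A 4, B 0, C 8, D 4, E 0, F 15. F and C advance.
Runoff: F is ranked above C on 15 ballots, C above F on 16.

C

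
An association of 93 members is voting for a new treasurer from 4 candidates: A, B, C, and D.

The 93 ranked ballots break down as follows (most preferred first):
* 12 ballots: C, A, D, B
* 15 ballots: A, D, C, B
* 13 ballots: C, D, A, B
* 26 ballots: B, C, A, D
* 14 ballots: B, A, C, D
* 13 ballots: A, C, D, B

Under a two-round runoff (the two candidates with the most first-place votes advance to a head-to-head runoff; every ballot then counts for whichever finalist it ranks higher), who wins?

Round 1 first-place votes: A 28, B 40, C 25, D 0. B and A advance.
Runoff: B is ranked above A on 40 ballots, A above B on 53.

A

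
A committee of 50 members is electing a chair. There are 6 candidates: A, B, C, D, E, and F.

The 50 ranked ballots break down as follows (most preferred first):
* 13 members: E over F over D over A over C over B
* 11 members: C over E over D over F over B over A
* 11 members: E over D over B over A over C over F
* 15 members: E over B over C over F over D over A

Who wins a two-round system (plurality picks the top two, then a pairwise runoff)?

Round 1 first-place votes: A 0, B 0, C 11, D 0, E 39, F 0. E and C advance.
Runoff: E is ranked above C on 39 ballots, C above E on 11.

E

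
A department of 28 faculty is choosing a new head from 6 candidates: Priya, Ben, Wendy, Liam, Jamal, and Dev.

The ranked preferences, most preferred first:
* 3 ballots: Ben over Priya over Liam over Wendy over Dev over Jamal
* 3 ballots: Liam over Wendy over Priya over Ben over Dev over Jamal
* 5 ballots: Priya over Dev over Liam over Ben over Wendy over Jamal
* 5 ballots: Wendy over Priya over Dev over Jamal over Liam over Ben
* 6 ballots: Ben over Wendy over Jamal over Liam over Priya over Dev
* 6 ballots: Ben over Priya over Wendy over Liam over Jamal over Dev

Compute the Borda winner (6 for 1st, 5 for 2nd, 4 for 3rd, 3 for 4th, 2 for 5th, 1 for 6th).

Priya

Priya: 3×5 + 3×4 + 5×6 + 5×5 + 6×2 + 6×5 = 124
Ben: 3×6 + 3×3 + 5×3 + 5×1 + 6×6 + 6×6 = 119
Wendy: 3×3 + 3×5 + 5×2 + 5×6 + 6×5 + 6×4 = 118
Liam: 3×4 + 3×6 + 5×4 + 5×2 + 6×3 + 6×3 = 96
Jamal: 3×1 + 3×1 + 5×1 + 5×3 + 6×4 + 6×2 = 62
Dev: 3×2 + 3×2 + 5×5 + 5×4 + 6×1 + 6×1 = 69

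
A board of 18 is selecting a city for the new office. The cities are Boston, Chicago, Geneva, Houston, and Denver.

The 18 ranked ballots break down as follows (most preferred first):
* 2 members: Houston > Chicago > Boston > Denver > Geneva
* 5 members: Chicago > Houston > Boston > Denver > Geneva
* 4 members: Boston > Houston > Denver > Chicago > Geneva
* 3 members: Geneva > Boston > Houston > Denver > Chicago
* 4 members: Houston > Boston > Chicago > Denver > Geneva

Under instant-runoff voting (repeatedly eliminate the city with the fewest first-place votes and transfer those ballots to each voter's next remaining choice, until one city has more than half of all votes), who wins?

Houston

Round 1: Boston 4, Chicago 5, Geneva 3, Houston 6, Denver 0. Denver eliminated.
Round 2: Boston 4, Chicago 5, Geneva 3, Houston 6. Geneva eliminated.
Round 3: Boston 7, Chicago 5, Houston 6. Chicago eliminated.
Round 4: Boston 7, Houston 11. Houston has a majority (≥10).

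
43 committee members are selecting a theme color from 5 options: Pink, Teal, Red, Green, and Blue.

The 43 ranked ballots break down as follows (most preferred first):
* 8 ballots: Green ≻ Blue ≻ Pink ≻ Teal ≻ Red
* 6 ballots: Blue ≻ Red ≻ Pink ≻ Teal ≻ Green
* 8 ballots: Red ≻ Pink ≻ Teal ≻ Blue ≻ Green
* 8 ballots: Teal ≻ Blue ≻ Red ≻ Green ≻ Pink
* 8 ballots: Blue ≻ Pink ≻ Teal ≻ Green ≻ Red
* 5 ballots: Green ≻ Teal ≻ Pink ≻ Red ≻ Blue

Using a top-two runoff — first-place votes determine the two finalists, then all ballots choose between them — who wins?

Blue

Round 1 first-place votes: Pink 0, Teal 8, Red 8, Green 13, Blue 14. Blue and Green advance.
Runoff: Blue is ranked above Green on 30 ballots, Green above Blue on 13.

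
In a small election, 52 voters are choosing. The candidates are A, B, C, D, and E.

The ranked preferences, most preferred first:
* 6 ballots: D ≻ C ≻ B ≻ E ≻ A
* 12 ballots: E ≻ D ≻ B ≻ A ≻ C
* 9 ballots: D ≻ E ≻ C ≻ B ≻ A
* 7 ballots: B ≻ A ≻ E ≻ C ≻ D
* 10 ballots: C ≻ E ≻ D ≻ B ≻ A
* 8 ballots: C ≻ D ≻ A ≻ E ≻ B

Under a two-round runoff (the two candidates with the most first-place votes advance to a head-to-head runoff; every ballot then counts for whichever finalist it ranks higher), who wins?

D

Round 1 first-place votes: A 0, B 7, C 18, D 15, E 12. C and D advance.
Runoff: C is ranked above D on 25 ballots, D above C on 27.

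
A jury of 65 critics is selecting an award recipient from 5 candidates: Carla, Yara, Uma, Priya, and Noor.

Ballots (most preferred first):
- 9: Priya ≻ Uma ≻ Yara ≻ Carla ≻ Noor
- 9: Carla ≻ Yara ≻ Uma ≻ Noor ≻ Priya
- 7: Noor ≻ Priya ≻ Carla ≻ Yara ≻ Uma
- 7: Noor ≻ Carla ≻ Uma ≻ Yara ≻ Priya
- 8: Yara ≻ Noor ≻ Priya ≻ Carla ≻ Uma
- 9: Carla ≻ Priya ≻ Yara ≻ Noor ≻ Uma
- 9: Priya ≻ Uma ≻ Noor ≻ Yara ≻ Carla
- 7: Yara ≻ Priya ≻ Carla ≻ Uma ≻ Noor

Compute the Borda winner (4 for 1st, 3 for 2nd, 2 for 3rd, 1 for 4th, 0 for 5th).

Carla: 9×1 + 9×4 + 7×2 + 7×3 + 8×1 + 9×4 + 9×0 + 7×2 = 138
Yara: 9×2 + 9×3 + 7×1 + 7×1 + 8×4 + 9×2 + 9×1 + 7×4 = 146
Uma: 9×3 + 9×2 + 7×0 + 7×2 + 8×0 + 9×0 + 9×3 + 7×1 = 93
Priya: 9×4 + 9×0 + 7×3 + 7×0 + 8×2 + 9×3 + 9×4 + 7×3 = 157
Noor: 9×0 + 9×1 + 7×4 + 7×4 + 8×3 + 9×1 + 9×2 + 7×0 = 116

Priya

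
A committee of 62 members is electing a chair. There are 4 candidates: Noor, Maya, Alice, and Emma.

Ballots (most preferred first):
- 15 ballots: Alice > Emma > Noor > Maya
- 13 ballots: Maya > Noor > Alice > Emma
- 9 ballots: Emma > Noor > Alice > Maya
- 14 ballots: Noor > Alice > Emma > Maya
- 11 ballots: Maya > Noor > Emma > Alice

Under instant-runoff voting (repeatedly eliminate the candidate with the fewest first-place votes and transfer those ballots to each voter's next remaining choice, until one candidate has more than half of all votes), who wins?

Round 1: Noor 14, Maya 24, Alice 15, Emma 9. Emma eliminated.
Round 2: Noor 23, Maya 24, Alice 15. Alice eliminated.
Round 3: Noor 38, Maya 24. Noor has a majority (≥32).

Noor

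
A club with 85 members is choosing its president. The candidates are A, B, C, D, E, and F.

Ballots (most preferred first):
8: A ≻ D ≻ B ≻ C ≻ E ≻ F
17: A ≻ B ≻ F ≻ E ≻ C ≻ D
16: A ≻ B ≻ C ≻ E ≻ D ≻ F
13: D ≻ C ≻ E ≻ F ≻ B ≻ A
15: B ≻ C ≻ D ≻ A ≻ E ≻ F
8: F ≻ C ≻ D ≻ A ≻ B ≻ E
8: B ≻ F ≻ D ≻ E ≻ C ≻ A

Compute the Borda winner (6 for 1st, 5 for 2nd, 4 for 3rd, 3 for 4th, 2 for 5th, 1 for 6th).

A: 8×6 + 17×6 + 16×6 + 13×1 + 15×3 + 8×3 + 8×1 = 336
B: 8×4 + 17×5 + 16×5 + 13×2 + 15×6 + 8×2 + 8×6 = 377
C: 8×3 + 17×2 + 16×4 + 13×5 + 15×5 + 8×5 + 8×2 = 318
D: 8×5 + 17×1 + 16×2 + 13×6 + 15×4 + 8×4 + 8×4 = 291
E: 8×2 + 17×3 + 16×3 + 13×4 + 15×2 + 8×1 + 8×3 = 229
F: 8×1 + 17×4 + 16×1 + 13×3 + 15×1 + 8×6 + 8×5 = 234

B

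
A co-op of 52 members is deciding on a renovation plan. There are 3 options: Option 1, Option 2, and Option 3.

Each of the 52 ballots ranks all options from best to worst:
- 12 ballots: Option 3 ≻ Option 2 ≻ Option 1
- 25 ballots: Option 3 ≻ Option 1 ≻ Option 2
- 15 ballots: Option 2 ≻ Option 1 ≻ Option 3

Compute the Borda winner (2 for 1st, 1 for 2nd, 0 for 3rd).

Option 1: 12×0 + 25×1 + 15×1 = 40
Option 2: 12×1 + 25×0 + 15×2 = 42
Option 3: 12×2 + 25×2 + 15×0 = 74

Option 3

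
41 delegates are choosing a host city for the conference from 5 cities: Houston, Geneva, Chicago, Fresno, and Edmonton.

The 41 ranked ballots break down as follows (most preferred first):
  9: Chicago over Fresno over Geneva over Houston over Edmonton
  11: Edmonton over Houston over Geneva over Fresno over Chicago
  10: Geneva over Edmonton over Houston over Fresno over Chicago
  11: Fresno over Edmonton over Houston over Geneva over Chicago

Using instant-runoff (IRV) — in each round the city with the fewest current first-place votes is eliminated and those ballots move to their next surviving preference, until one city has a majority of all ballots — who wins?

Round 1: Houston 0, Geneva 10, Chicago 9, Fresno 11, Edmonton 11. Houston eliminated.
Round 2: Geneva 10, Chicago 9, Fresno 11, Edmonton 11. Chicago eliminated.
Round 3: Geneva 10, Fresno 20, Edmonton 11. Geneva eliminated.
Round 4: Fresno 20, Edmonton 21. Edmonton has a majority (≥21).

Edmonton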